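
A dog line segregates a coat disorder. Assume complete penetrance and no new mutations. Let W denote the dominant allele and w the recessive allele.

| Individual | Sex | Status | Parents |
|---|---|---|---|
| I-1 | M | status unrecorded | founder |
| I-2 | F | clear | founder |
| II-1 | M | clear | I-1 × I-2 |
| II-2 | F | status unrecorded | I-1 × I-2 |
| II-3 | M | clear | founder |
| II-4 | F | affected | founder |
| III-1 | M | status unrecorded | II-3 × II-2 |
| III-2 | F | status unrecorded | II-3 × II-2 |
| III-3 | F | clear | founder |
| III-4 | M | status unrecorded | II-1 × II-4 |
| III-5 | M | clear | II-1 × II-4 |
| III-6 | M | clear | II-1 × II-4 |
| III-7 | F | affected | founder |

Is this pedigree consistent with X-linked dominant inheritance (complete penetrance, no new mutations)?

Yes

A consistent assignment under X-linked dominant exists: I-1 X^W Y, I-2 X^w X^w, II-1 X^w Y, II-2 X^W X^w, II-3 X^w Y, II-4 X^W X^w, III-1 X^W Y, III-2 X^W X^w, III-3 X^w X^w, III-4 X^W Y, III-5 X^w Y, III-6 X^w Y, III-7 X^W X^W.
In this assignment every recorded phenotype matches its genotype and every non-founder's genotype is obtainable from its parents' genotypes, so the pedigree is consistent.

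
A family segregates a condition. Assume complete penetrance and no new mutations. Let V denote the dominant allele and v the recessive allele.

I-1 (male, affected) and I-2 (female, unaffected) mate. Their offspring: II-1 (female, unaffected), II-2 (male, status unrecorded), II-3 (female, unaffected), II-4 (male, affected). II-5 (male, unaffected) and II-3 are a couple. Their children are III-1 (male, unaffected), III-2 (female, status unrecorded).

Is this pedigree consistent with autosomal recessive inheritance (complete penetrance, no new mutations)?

A consistent assignment under autosomal recessive exists: I-1 vv, I-2 Vv, II-1 Vv, II-2 Vv, II-3 Vv, II-4 vv, II-5 VV, III-1 VV, III-2 VV.
In this assignment every recorded phenotype matches its genotype and every non-founder's genotype is obtainable from its parents' genotypes, so the pedigree is consistent.

Yes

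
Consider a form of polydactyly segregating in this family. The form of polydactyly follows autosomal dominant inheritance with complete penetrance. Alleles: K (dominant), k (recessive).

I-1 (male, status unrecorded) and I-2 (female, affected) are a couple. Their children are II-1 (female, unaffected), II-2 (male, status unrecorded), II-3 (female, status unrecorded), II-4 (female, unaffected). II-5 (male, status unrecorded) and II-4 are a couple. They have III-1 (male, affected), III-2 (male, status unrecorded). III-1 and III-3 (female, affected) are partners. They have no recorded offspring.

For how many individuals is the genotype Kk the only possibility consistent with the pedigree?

2

Obligate heterozygotes: I-2 is affected so carries K and passed k to II-1 (kk), so I-2 is Kk; III-1 is affected so carries K and received k from II-4 (kk), so III-1 is Kk.
Every other individual is either homozygous by phenotype or has at least one consistent homozygous assignment, so the count is 2.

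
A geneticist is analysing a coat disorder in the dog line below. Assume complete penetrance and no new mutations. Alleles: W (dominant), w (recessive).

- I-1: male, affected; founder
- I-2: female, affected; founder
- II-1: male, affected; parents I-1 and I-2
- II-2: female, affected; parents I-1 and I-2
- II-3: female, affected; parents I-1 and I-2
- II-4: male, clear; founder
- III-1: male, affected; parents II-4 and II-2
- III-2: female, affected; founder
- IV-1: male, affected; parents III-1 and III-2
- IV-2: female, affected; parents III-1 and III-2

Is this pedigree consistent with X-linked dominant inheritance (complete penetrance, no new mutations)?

Yes

A consistent assignment under X-linked dominant exists: I-1 X^W Y, I-2 X^W X^W, II-1 X^W Y, II-2 X^W X^W, II-3 X^W X^W, II-4 X^w Y, III-1 X^W Y, III-2 X^W X^W, IV-1 X^W Y, IV-2 X^W X^W.
In this assignment every recorded phenotype matches its genotype and every non-founder's genotype is obtainable from its parents' genotypes, so the pedigree is consistent.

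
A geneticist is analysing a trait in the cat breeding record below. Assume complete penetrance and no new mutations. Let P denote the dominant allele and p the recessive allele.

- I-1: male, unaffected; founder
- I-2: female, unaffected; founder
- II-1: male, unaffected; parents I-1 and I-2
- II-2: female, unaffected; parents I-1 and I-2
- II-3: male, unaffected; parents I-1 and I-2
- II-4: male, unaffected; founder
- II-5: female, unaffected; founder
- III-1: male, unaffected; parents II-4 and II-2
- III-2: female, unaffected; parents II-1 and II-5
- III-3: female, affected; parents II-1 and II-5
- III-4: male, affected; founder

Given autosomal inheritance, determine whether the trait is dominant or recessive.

recessive

II-1 and II-5 are both unaffected yet have an affected child III-3. Under dominance, an affected child requires at least one affected parent, so the trait cannot be dominant.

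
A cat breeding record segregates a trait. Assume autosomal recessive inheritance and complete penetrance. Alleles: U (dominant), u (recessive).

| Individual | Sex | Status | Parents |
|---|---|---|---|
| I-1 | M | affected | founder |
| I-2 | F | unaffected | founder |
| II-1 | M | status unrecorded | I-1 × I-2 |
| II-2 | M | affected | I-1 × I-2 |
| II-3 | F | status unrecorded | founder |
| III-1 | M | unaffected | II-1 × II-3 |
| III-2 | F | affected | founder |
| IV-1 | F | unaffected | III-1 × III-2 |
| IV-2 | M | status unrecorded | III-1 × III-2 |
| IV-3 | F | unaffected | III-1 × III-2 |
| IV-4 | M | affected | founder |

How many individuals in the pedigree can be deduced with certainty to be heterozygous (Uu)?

Obligate heterozygotes: I-2 is unaffected so carries U and passed u to II-2 (uu), so I-2 is Uu; IV-1 is unaffected so carries U and received u from III-2 (uu), so IV-1 is Uu; IV-3 is unaffected so carries U and received u from III-2 (uu), so IV-3 is Uu.
Every other individual is either homozygous by phenotype or has at least one consistent homozygous assignment, so the count is 3.

3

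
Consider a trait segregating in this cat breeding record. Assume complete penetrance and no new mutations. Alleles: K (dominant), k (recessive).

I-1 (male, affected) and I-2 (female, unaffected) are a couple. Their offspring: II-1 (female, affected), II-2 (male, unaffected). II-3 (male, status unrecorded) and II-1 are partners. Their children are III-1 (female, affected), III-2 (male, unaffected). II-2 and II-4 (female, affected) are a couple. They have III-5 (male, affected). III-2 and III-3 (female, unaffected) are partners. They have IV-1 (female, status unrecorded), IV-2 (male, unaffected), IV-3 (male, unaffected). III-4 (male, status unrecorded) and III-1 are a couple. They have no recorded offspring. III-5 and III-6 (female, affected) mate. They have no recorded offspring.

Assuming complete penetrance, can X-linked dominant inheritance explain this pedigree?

A consistent assignment under X-linked dominant exists: I-1 X^K Y, I-2 X^k X^k, II-1 X^K X^k, II-2 X^k Y, II-3 X^K Y, II-4 X^K X^K, III-1 X^K X^K, III-2 X^k Y, III-3 X^k X^k, III-4 X^K Y, III-5 X^K Y, III-6 X^K X^K, IV-1 X^k X^k, IV-2 X^k Y, IV-3 X^k Y.
In this assignment every recorded phenotype matches its genotype and every non-founder's genotype is obtainable from its parents' genotypes, so the pedigree is consistent.

Yes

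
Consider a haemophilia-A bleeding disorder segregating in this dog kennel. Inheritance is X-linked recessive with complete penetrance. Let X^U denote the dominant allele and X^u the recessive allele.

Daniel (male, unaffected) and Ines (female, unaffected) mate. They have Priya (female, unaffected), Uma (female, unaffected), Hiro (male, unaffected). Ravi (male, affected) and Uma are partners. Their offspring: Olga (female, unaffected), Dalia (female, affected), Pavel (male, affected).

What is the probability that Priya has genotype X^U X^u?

Daniel is unaffected, so Daniel is X^U Y.
Ines is unaffected so carries U and passed u to Uma (X^U X^u, whose U came from Daniel), so Ines is X^U X^u.
Their cross gives offspring ratios 1/2 X^U X^U : 1/2 X^U X^u. Conditioning on Priya being unaffected, P(X^U X^u) = 1/2 / 1 = 1/2.

1/2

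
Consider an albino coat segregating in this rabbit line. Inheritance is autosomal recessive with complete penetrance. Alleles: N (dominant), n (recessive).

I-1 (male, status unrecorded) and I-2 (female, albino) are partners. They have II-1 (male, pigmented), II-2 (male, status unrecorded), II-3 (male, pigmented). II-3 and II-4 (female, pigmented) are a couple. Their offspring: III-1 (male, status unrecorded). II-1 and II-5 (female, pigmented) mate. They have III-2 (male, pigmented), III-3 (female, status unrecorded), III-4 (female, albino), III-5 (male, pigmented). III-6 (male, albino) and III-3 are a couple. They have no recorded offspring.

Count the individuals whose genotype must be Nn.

Obligate heterozygotes: II-1 is pigmented so carries N and received n from I-2 (nn), so II-1 is Nn; II-3 is pigmented so carries N and received n from I-2 (nn), so II-3 is Nn; II-5 is pigmented so carries N and passed n to III-4 (nn), so II-5 is Nn.
Every other individual is either homozygous by phenotype or has at least one consistent homozygous assignment, so the count is 3.

3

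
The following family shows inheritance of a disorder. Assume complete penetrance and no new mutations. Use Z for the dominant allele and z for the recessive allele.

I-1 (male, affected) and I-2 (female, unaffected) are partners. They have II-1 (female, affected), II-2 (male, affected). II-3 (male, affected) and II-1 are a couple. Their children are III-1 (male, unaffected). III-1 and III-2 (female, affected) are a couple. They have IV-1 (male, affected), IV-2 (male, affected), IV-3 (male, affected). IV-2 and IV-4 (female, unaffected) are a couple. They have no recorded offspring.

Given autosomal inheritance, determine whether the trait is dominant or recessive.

dominant

II-3 and II-1 are both affected yet have an unaffected child III-1. Under a recessive model two affected parents are homozygous and every child would be affected, so the trait cannot be recessive.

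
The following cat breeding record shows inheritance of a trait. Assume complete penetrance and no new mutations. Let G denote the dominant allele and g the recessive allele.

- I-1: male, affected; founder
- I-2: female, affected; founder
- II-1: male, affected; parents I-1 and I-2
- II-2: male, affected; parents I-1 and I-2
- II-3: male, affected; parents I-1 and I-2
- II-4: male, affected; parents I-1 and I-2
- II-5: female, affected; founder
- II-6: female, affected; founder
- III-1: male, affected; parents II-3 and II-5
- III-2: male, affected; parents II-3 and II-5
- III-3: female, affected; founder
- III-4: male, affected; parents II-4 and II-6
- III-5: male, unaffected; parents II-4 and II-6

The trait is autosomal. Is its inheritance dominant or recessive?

dominant

II-4 and II-6 are both affected yet have an unaffected child III-5. Under a recessive model two affected parents are homozygous and every child would be affected, so the trait cannot be recessive.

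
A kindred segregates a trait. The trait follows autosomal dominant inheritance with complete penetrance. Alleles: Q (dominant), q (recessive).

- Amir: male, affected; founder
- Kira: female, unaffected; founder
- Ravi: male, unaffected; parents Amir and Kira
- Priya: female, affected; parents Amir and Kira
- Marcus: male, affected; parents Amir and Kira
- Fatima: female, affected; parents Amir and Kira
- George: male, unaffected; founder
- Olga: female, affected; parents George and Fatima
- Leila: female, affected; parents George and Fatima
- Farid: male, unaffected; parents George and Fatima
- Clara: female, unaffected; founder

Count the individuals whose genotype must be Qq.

Obligate heterozygotes: Amir is affected so carries Q and passed q to Ravi (qq), so Amir is Qq; Priya is affected so carries Q and received q from Kira (qq), so Priya is Qq; Marcus is affected so carries Q and received q from Kira (qq), so Marcus is Qq; Fatima is affected so carries Q and received q from Kira (qq), so Fatima is Qq; Olga is affected so carries Q and received q from George (qq), so Olga is Qq; Leila is affected so carries Q and received q from George (qq), so Leila is Qq.
Every other individual is either homozygous by phenotype or has at least one consistent homozygous assignment, so the count is 6.

6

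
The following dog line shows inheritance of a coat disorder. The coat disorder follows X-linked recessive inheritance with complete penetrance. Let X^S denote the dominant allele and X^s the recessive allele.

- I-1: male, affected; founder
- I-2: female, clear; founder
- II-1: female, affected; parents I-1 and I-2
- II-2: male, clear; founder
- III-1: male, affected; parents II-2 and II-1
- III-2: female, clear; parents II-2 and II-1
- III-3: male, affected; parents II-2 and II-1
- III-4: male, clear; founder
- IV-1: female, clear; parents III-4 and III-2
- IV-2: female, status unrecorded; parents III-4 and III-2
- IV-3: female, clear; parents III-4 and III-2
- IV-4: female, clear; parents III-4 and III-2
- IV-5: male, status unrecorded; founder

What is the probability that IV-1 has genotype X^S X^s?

1/2

III-4 is clear, so III-4 is X^S Y.
III-2 is clear so carries S and received s from II-1 (X^s X^s), so III-2 is X^S X^s.
Their cross gives offspring ratios 1/2 X^S X^S : 1/2 X^S X^s. Conditioning on IV-1 being clear, P(X^S X^s) = 1/2 / 1 = 1/2.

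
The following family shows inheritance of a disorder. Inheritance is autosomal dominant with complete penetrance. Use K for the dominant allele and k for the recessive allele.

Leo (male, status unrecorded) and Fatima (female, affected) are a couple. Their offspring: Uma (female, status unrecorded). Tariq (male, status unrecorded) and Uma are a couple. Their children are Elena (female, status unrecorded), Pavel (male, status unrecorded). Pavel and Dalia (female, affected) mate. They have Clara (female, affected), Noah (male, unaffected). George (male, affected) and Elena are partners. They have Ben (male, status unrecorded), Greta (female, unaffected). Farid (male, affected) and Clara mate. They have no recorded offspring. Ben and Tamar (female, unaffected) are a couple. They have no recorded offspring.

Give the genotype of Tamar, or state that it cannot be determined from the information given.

Tamar is unaffected, so Tamar is kk.

kk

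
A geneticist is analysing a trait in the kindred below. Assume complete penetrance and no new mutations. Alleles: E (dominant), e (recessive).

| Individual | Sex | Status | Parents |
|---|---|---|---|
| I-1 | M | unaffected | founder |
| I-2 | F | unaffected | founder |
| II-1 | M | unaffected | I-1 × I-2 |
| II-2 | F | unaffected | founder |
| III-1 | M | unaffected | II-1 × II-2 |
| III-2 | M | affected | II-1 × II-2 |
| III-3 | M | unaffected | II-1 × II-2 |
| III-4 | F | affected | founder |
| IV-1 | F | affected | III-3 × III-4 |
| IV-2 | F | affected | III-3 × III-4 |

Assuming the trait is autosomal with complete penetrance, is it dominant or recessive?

recessive

II-1 and II-2 are both unaffected yet have an affected child III-2. Under dominance, an affected child requires at least one affected parent, so the trait cannot be dominant.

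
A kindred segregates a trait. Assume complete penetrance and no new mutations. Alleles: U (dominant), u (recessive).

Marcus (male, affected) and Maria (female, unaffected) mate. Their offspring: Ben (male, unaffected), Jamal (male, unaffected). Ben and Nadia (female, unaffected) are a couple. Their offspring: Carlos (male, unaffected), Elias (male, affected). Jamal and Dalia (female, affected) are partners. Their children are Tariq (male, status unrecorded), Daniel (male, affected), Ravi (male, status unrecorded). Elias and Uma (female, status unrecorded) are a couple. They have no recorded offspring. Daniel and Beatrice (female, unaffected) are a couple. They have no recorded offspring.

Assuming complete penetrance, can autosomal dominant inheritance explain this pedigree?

No

Under autosomal dominant, Elias (affected, male) cannot arise from Ben (unaffected) × Nadia (unaffected).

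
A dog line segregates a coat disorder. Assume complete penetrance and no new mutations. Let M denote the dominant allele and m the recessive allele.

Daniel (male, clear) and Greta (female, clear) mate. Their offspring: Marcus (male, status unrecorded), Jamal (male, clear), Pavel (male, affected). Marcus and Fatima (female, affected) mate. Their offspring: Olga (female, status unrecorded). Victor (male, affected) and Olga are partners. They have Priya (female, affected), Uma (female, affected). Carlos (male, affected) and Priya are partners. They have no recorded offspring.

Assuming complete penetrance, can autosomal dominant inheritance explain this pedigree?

Under autosomal dominant, Pavel (affected, male) cannot arise from Daniel (clear) × Greta (clear).

No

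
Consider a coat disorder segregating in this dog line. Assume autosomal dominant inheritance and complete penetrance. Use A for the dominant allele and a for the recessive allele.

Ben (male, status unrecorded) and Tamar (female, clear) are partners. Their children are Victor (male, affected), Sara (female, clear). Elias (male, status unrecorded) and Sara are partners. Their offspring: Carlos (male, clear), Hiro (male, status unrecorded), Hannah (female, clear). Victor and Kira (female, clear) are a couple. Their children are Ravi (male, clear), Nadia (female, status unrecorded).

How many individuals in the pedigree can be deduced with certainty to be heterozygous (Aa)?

2

Obligate heterozygotes: Ben passed A to Victor (Aa, whose a came from Tamar) and passed a to Sara (aa), so Ben is Aa; Victor is affected so carries A and received a from Tamar (aa), so Victor is Aa.
Every other individual is either homozygous by phenotype or has at least one consistent homozygous assignment, so the count is 2.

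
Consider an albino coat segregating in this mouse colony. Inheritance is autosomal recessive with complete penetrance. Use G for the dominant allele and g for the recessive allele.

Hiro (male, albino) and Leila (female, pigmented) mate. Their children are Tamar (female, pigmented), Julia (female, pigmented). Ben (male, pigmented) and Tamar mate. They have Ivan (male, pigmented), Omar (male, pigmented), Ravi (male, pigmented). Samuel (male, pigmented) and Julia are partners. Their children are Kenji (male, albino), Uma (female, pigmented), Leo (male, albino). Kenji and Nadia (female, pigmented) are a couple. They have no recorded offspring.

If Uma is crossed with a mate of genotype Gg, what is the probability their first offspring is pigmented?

5/6

Samuel is pigmented so carries G and passed g to Kenji (gg), so Samuel is Gg.
Julia is pigmented so carries G and received g from Hiro (gg), so Julia is Gg.
Uma is a pigmented offspring of Samuel (Gg) × Julia (Gg), whose cross gives 1/4 GG : 1/2 Gg : 1/4 gg; conditioning on being pigmented, Uma is GG with probability 1/3, Gg with probability 2/3.
Summing over parental genotype combinations, P(offspring is pigmented) = 1/3·1 + 2/3·3/4 = 5/6.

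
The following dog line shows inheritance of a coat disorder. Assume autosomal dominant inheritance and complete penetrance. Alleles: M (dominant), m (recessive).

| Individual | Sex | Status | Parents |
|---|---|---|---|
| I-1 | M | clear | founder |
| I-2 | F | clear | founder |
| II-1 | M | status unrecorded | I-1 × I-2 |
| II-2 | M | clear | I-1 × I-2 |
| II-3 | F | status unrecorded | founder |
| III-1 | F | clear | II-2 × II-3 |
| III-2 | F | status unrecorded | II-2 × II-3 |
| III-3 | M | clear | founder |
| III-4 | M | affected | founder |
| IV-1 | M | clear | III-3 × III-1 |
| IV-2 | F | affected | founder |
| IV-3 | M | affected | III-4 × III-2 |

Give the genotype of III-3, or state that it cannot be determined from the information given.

mm

III-3 is clear, so III-3 is mm.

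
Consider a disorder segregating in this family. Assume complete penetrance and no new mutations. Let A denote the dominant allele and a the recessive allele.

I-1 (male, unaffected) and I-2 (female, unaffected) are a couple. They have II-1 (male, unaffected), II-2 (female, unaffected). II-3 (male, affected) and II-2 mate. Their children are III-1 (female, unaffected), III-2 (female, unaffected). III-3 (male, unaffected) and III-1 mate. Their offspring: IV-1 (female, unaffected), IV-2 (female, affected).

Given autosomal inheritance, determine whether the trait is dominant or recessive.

III-3 and III-1 are both unaffected yet have an affected child IV-2. Under dominance, an affected child requires at least one affected parent, so the trait cannot be dominant.

recessive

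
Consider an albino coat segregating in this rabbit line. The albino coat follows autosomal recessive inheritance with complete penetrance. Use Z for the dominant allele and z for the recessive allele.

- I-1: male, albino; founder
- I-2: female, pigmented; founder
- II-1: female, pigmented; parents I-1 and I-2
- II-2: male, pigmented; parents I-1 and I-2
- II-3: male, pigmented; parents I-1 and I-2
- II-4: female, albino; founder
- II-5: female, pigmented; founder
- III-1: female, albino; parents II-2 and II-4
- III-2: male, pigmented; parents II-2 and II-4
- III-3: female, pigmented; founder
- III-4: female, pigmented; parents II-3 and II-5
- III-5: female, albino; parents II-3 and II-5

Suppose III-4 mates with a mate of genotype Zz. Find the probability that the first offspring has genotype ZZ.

II-3 is pigmented so carries Z and received z from I-1 (zz), so II-3 is Zz.
II-5 is pigmented so carries Z and passed z to III-5 (zz), so II-5 is Zz.
III-4 is a pigmented offspring of II-3 (Zz) × II-5 (Zz), whose cross gives 1/4 ZZ : 1/2 Zz : 1/4 zz; conditioning on being pigmented, III-4 is ZZ with probability 1/3, Zz with probability 2/3.
Summing over parental genotype combinations, P(offspring has genotype ZZ) = 1/3·1/2 + 2/3·1/4 = 1/3.

1/3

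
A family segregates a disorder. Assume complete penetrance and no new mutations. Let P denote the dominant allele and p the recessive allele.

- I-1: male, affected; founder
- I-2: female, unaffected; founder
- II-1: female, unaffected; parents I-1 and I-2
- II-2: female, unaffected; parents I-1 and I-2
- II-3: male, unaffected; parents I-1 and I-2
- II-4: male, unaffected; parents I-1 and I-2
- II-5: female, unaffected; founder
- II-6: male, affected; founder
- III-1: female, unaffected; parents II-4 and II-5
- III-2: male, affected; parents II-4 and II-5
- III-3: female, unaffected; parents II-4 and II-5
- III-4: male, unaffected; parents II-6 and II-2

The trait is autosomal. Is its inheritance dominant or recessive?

II-4 and II-5 are both unaffected yet have an affected child III-2. Under dominance, an affected child requires at least one affected parent, so the trait cannot be dominant.

recessive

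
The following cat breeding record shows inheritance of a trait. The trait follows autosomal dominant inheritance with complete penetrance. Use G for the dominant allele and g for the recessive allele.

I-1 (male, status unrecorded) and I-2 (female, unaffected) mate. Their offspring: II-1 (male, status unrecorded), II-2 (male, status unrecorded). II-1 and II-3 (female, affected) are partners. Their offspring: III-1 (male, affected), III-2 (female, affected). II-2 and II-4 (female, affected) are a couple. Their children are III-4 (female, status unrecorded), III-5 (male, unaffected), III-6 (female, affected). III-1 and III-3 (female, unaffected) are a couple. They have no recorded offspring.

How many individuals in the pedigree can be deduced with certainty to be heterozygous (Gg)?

Obligate heterozygotes: II-4 is affected so carries G and passed g to III-5 (gg), so II-4 is Gg.
Every other individual is either homozygous by phenotype or has at least one consistent homozygous assignment, so the count is 1.

1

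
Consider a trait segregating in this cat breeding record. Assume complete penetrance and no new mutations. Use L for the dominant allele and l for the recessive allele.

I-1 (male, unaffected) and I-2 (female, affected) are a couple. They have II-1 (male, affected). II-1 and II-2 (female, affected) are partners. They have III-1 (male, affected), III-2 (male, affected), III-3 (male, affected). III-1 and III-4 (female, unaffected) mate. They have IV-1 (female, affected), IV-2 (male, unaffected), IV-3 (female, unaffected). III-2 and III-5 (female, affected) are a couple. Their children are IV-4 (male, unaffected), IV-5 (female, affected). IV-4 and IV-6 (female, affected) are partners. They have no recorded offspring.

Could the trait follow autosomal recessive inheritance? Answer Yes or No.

No

Under autosomal recessive, IV-4 (unaffected, male) cannot arise from III-2 (affected) × III-5 (affected).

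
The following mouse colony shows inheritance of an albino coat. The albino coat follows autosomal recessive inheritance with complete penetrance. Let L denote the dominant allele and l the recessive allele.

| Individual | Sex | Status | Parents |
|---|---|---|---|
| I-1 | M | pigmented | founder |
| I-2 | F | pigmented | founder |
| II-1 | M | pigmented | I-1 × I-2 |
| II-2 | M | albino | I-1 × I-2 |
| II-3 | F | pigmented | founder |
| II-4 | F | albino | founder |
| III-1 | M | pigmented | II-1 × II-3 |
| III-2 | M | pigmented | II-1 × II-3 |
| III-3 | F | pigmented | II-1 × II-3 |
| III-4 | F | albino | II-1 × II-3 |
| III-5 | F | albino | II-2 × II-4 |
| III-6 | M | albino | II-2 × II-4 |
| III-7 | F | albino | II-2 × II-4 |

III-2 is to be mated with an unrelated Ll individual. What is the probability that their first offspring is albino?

II-1 is pigmented so carries L and passed l to III-4 (ll), so II-1 is Ll.
II-3 is pigmented so carries L and passed l to III-4 (ll), so II-3 is Ll.
III-2 is a pigmented offspring of II-1 (Ll) × II-3 (Ll), whose cross gives 1/4 LL : 1/2 Ll : 1/4 ll; conditioning on being pigmented, III-2 is LL with probability 1/3, Ll with probability 2/3.
Summing over parental genotype combinations, P(offspring is albino) = 2/3·1/4 = 1/6.

1/6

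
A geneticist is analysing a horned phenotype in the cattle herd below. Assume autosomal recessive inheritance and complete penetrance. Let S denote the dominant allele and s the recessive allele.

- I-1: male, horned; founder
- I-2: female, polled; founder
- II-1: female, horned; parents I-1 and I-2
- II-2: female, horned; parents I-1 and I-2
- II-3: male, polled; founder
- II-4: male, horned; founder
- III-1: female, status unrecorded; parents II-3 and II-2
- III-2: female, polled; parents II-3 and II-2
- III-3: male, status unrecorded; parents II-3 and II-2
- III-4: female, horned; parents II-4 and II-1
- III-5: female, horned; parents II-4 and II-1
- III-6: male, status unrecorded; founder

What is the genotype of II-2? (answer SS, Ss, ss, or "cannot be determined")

II-2 is horned, so II-2 is ss.

ss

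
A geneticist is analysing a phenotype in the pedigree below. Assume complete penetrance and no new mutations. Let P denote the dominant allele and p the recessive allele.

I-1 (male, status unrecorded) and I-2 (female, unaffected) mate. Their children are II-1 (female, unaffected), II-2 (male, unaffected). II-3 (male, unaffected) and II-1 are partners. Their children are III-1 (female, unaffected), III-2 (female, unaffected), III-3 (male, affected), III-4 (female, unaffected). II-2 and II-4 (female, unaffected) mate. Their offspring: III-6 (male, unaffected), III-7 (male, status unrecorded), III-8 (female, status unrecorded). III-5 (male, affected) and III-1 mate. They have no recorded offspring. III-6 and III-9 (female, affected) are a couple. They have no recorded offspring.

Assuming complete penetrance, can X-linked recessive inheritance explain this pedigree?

Yes

A consistent assignment under X-linked recessive exists: I-1 X^P Y, I-2 X^P X^p, II-1 X^P X^p, II-2 X^P Y, II-3 X^P Y, II-4 X^P X^P, III-1 X^P X^P, III-2 X^P X^P, III-3 X^p Y, III-4 X^P X^P, III-5 X^p Y, III-6 X^P Y, III-7 X^P Y, III-8 X^P X^P, III-9 X^p X^p.
In this assignment every recorded phenotype matches its genotype and every non-founder's genotype is obtainable from its parents' genotypes, so the pedigree is consistent.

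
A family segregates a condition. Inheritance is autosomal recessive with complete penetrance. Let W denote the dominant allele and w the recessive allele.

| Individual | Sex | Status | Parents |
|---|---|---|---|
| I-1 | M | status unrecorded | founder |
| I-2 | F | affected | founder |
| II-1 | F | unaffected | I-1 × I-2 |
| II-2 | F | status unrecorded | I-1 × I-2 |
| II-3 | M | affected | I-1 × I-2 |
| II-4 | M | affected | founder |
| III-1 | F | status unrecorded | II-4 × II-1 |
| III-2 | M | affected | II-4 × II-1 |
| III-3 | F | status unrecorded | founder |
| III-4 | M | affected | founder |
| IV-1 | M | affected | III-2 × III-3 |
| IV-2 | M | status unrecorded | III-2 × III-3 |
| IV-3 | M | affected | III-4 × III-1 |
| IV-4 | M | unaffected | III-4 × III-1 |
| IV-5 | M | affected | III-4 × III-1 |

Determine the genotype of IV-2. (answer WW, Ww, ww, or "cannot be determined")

IV-2's phenotype is unrecorded, and no parent or child forces a single allele at both positions; consistent genotype assignments exist with IV-2 as Ww or ww.

cannot be determined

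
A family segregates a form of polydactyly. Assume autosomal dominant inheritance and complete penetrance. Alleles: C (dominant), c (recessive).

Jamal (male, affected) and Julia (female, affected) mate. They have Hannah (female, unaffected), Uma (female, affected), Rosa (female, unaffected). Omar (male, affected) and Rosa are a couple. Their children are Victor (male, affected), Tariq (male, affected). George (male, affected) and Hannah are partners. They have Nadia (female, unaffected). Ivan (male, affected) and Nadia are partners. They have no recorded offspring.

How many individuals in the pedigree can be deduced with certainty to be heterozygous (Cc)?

5

Obligate heterozygotes: Jamal is affected so carries C and passed c to Hannah (cc), so Jamal is Cc; Julia is affected so carries C and passed c to Hannah (cc), so Julia is Cc; George is affected so carries C and passed c to Nadia (cc), so George is Cc; Victor is affected so carries C and received c from Rosa (cc), so Victor is Cc; Tariq is affected so carries C and received c from Rosa (cc), so Tariq is Cc.
Every other individual is either homozygous by phenotype or has at least one consistent homozygous assignment, so the count is 5.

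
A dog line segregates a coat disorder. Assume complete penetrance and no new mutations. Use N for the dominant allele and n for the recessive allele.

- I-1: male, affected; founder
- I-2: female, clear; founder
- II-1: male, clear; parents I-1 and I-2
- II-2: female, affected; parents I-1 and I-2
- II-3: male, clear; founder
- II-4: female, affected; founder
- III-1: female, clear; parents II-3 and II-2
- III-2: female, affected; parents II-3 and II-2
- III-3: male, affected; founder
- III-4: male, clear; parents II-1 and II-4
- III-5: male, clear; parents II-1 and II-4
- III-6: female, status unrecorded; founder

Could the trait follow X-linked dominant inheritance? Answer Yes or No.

A consistent assignment under X-linked dominant exists: I-1 X^N Y, I-2 X^n X^n, II-1 X^n Y, II-2 X^N X^n, II-3 X^n Y, II-4 X^N X^n, III-1 X^n X^n, III-2 X^N X^n, III-3 X^N Y, III-4 X^n Y, III-5 X^n Y, III-6 X^N X^N.
In this assignment every recorded phenotype matches its genotype and every non-founder's genotype is obtainable from its parents' genotypes, so the pedigree is consistent.

Yes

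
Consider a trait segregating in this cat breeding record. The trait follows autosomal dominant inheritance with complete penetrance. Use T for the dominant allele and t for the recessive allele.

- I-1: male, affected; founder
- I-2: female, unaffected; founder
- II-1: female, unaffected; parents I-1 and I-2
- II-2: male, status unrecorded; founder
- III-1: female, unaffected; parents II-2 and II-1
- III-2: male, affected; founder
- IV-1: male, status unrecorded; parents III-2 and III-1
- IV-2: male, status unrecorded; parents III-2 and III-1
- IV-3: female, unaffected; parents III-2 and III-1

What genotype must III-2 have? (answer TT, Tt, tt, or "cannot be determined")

Tt

From phenotype alone, III-2 is TT or Tt.
III-2 is affected so carries T and passed t to IV-3 (tt), so III-2 is Tt.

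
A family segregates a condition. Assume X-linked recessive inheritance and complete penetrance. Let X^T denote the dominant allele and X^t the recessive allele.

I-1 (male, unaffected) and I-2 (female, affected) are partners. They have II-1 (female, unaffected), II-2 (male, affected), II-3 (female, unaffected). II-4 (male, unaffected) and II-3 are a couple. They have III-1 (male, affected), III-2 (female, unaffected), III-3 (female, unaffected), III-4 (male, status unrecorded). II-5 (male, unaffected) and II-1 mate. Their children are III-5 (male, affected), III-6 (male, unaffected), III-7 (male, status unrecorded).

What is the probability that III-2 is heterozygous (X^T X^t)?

1/2

II-4 is unaffected, so II-4 is X^T Y.
II-3 is unaffected so carries T and received t from I-2 (X^t X^t), so II-3 is X^T X^t.
Their cross gives offspring ratios 1/2 X^T X^T : 1/2 X^T X^t. Conditioning on III-2 being unaffected, P(X^T X^t) = 1/2 / 1 = 1/2.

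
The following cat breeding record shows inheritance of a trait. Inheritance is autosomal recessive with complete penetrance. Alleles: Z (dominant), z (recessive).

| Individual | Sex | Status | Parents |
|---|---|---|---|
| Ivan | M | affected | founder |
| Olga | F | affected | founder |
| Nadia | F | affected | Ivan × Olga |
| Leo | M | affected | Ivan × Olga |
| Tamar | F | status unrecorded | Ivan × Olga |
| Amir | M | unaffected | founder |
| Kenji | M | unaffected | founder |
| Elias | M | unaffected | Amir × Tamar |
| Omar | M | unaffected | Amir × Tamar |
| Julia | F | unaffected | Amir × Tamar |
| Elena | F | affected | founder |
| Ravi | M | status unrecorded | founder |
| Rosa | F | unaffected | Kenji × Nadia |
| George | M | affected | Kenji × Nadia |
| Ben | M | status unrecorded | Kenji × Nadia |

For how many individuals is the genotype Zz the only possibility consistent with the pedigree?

5

Obligate heterozygotes: Kenji is unaffected so carries Z and passed z to George (zz), so Kenji is Zz; Elias is unaffected so carries Z and received z from Tamar (zz), so Elias is Zz; Omar is unaffected so carries Z and received z from Tamar (zz), so Omar is Zz; Julia is unaffected so carries Z and received z from Tamar (zz), so Julia is Zz; Rosa is unaffected so carries Z and received z from Nadia (zz), so Rosa is Zz.
Every other individual is either homozygous by phenotype or has at least one consistent homozygous assignment, so the count is 5.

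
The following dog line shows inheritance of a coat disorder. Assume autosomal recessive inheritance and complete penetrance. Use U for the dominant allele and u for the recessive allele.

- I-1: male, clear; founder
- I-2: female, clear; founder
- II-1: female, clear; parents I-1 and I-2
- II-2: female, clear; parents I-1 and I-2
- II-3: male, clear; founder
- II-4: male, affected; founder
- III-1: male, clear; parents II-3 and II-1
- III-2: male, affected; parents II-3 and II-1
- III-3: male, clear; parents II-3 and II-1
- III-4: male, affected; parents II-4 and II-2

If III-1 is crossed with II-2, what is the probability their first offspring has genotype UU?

II-3 is clear so carries U and passed u to III-2 (uu), so II-3 is Uu.
II-1 is clear so carries U and passed u to III-2 (uu), so II-1 is Uu.
III-1 is a clear offspring of II-3 (Uu) × II-1 (Uu), whose cross gives 1/4 UU : 1/2 Uu : 1/4 uu; conditioning on being clear, III-1 is UU with probability 1/3, Uu with probability 2/3.
II-2 is clear so carries U and passed u to III-4 (uu), so II-2 is Uu.
Summing over parental genotype combinations, P(offspring has genotype UU) = 1/3·1/2 + 2/3·1/4 = 1/3.

1/3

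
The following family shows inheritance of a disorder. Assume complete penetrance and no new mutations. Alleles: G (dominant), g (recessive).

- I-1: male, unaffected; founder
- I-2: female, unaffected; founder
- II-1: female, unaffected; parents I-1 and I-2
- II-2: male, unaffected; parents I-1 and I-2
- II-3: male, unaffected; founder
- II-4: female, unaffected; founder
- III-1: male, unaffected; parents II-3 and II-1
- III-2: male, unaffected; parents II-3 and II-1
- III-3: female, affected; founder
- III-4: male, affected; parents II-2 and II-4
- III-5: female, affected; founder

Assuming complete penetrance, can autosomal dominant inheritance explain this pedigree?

No

Under autosomal dominant, III-4 (affected, male) cannot arise from II-2 (unaffected) × II-4 (unaffected).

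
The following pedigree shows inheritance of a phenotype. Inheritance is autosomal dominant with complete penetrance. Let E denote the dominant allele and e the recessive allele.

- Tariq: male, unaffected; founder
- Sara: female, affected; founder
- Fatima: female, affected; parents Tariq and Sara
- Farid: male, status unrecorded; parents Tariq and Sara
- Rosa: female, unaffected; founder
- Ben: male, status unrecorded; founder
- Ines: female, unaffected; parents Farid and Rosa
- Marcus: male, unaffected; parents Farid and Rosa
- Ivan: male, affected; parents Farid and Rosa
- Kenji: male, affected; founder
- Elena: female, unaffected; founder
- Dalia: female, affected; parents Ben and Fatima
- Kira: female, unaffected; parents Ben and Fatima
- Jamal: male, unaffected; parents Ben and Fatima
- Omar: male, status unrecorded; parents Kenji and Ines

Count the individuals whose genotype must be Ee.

Obligate heterozygotes: Fatima is affected so carries E and received e from Tariq (ee), so Fatima is Ee; Farid passed E to Ivan (Ee, whose e came from Rosa) and received e from Tariq (ee), so Farid is Ee; Ivan is affected so carries E and received e from Rosa (ee), so Ivan is Ee.
Every other individual is either homozygous by phenotype or has at least one consistent homozygous assignment, so the count is 3.

3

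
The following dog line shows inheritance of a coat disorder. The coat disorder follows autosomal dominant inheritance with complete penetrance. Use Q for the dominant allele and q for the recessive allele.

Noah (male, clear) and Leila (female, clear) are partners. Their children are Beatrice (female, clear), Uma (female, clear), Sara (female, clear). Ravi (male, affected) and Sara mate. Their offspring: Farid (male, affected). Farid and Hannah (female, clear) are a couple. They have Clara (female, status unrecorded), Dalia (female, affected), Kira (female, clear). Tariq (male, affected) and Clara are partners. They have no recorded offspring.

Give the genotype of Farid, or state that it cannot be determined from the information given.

Qq

From phenotype alone, Farid is QQ or Qq.
Farid is affected so carries Q and received q from Sara (qq), so Farid is Qq.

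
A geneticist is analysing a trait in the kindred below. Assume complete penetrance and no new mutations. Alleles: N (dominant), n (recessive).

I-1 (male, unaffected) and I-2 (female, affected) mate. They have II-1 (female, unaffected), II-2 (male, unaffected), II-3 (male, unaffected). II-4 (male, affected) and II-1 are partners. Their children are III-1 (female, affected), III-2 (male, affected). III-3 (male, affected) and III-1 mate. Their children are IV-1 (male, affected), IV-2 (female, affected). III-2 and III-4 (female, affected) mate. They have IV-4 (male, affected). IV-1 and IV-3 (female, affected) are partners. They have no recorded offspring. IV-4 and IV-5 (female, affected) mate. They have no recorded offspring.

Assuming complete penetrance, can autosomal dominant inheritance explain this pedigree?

A consistent assignment under autosomal dominant exists: I-1 nn, I-2 Nn, II-1 nn, II-2 nn, II-3 nn, II-4 NN, III-1 Nn, III-2 Nn, III-3 NN, III-4 NN, IV-1 NN, IV-2 NN, IV-3 NN, IV-4 NN, IV-5 NN.
In this assignment every recorded phenotype matches its genotype and every non-founder's genotype is obtainable from its parents' genotypes, so the pedigree is consistent.

Yes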